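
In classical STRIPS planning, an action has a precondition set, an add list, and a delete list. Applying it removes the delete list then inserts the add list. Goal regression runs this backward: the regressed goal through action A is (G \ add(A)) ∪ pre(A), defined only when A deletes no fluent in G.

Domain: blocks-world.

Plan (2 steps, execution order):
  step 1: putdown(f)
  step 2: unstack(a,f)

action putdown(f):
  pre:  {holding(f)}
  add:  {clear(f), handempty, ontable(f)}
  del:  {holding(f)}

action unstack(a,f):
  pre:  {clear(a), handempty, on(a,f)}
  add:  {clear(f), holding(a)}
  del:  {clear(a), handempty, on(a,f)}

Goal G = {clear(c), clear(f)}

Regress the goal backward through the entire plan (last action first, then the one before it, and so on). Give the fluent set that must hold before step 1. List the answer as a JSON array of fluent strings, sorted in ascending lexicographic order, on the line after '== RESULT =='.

Regress step by step:
  through step 2 (unstack(a,f)): drop {clear(f)}, keep {clear(c)}, require {clear(a), handempty, on(a,f)}
    → {clear(a), clear(c), handempty, on(a,f)}
  through step 1 (putdown(f)): drop {handempty}, keep {clear(a), clear(c), on(a,f)}, require {holding(f)}
    → {clear(a), clear(c), holding(f), on(a,f)}

== RESULT ==
["clear(a)", "clear(c)", "holding(f)", "on(a,f)"]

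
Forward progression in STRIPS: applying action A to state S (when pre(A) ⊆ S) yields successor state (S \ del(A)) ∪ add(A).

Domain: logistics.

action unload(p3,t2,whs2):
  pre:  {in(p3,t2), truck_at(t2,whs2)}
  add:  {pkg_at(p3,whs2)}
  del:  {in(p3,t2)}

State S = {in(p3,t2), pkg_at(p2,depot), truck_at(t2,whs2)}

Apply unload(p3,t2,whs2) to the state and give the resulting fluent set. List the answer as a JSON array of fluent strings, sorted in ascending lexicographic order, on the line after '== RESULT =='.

Compute (S \ del) ∪ add:
  pre ⊆ S: {in(p3,t2), truck_at(t2,whs2)} ⊆ S  — applicable
  S \ del = {pkg_at(p2,depot), truck_at(t2,whs2)}
  ∪ add   = {pkg_at(p2,depot), pkg_at(p3,whs2), truck_at(t2,whs2)}

== RESULT ==
["pkg_at(p2,depot)", "pkg_at(p3,whs2)", "truck_at(t2,whs2)"]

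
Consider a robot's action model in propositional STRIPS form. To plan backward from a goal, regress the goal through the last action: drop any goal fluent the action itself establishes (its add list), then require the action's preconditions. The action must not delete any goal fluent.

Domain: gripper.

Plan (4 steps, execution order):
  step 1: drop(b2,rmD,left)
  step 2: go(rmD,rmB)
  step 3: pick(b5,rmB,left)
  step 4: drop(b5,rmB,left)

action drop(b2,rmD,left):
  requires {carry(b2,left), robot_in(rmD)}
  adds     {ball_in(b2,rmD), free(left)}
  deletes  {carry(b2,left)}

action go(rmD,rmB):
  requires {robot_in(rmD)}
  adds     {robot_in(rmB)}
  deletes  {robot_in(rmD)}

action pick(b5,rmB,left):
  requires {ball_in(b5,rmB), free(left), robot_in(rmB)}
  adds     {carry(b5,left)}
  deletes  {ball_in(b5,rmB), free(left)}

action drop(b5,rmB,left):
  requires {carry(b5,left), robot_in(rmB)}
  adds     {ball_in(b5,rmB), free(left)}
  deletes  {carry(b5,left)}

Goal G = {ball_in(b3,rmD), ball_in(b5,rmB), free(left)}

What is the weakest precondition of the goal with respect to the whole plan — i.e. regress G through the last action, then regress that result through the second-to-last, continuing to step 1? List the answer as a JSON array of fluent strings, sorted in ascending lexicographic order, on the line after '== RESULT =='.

Regress step by step:
  through step 4 (drop(b5,rmB,left)): drop {ball_in(b5,rmB), free(left)}, keep {ball_in(b3,rmD)}, require {carry(b5,left), robot_in(rmB)}
    → {ball_in(b3,rmD), carry(b5,left), robot_in(rmB)}
  through step 3 (pick(b5,rmB,left)): drop {carry(b5,left)}, keep {ball_in(b3,rmD), robot_in(rmB)}, require {ball_in(b5,rmB), free(left), robot_in(rmB)}
    → {ball_in(b3,rmD), ball_in(b5,rmB), free(left), robot_in(rmB)}
  through step 2 (go(rmD,rmB)): drop {robot_in(rmB)}, keep {ball_in(b3,rmD), ball_in(b5,rmB), free(left)}, require {robot_in(rmD)}
    → {ball_in(b3,rmD), ball_in(b5,rmB), free(left), robot_in(rmD)}
  through step 1 (drop(b2,rmD,left)): drop {free(left)}, keep {ball_in(b3,rmD), ball_in(b5,rmB), robot_in(rmD)}, require {carry(b2,left), robot_in(rmD)}
    → {ball_in(b3,rmD), ball_in(b5,rmB), carry(b2,left), robot_in(rmD)}

== RESULT ==
["ball_in(b3,rmD)", "ball_in(b5,rmB)", "carry(b2,left)", "robot_in(rmD)"]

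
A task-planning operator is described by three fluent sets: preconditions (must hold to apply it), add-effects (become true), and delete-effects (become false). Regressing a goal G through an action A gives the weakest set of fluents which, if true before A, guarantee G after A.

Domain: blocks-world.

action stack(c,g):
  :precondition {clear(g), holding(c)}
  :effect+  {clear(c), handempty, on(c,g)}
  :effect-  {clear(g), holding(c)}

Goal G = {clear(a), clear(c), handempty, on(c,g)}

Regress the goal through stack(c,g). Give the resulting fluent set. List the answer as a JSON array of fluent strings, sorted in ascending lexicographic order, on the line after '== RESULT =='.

Regress:
  G ∩ del = {}  (empty — regression defined)
  G \ add = {clear(a), clear(c), handempty, on(c,g)} \ {clear(c), handempty, on(c,g)} = {clear(a)}
  ∪ pre   = {clear(a)} ∪ {clear(g), holding(c)}
          = {clear(a), clear(g), holding(c)}

== RESULT ==
["clear(a)", "clear(g)", "holding(c)"]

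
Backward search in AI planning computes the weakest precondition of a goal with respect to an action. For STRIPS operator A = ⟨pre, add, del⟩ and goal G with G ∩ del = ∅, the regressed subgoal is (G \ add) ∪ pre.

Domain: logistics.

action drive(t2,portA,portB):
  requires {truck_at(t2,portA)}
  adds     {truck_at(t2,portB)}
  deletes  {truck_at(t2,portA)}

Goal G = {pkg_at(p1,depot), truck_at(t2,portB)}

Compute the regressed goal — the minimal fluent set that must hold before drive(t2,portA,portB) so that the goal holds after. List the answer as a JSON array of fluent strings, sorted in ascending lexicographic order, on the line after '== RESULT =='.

Compute (G \ add) ∪ pre:
  G ∩ del = {}  (empty — regression defined)
  G \ add = {pkg_at(p1,depot), truck_at(t2,portB)} \ {truck_at(t2,portB)} = {pkg_at(p1,depot)}
  ∪ pre   = {pkg_at(p1,depot)} ∪ {truck_at(t2,portA)}
          = {pkg_at(p1,depot), truck_at(t2,portA)}

== RESULT ==
["pkg_at(p1,depot)", "truck_at(t2,portA)"]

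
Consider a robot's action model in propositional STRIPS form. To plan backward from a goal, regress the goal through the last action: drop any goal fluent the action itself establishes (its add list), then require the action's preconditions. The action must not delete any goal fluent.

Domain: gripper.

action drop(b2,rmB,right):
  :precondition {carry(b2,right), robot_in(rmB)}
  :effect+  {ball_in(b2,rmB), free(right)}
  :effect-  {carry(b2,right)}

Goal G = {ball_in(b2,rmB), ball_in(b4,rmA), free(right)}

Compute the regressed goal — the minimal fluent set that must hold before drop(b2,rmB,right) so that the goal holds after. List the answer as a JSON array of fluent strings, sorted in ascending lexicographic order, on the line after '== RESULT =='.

Regress:
  G ∩ del = {}  (empty — regression defined)
  G \ add = {ball_in(b2,rmB), ball_in(b4,rmA), free(right)} \ {ball_in(b2,rmB), free(right)} = {ball_in(b4,rmA)}
  ∪ pre   = {ball_in(b4,rmA)} ∪ {carry(b2,right), robot_in(rmB)}
          = {ball_in(b4,rmA), carry(b2,right), robot_in(rmB)}

== RESULT ==
["ball_in(b4,rmA)", "carry(b2,right)", "robot_in(rmB)"]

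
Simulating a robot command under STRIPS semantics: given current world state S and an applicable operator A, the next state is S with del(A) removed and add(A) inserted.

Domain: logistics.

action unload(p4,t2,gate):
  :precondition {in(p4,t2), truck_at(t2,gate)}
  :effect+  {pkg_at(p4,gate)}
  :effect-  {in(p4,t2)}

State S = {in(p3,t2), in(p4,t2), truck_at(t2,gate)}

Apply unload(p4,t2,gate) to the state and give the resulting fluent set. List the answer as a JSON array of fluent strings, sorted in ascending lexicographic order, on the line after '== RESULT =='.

Compute (S \ del) ∪ add:
  pre ⊆ S: {in(p4,t2), truck_at(t2,gate)} ⊆ S  — applicable
  S \ del = {in(p3,t2), truck_at(t2,gate)}
  ∪ add   = {in(p3,t2), pkg_at(p4,gate), truck_at(t2,gate)}

== RESULT ==
["in(p3,t2)", "pkg_at(p4,gate)", "truck_at(t2,gate)"]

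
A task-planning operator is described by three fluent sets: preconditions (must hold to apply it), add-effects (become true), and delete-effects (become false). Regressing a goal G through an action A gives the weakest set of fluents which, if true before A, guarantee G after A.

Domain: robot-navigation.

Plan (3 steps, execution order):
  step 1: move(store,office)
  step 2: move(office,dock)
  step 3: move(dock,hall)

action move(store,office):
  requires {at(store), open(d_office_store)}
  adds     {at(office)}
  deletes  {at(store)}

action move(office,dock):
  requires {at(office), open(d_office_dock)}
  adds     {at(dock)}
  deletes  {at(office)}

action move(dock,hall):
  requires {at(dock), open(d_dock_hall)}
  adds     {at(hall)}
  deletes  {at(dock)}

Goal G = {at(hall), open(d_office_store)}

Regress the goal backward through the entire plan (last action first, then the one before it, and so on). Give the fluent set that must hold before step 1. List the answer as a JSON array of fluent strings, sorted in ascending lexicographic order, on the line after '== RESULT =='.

Regress step by step:
  through step 3 (move(dock,hall)): drop {at(hall)}, keep {open(d_office_store)}, require {at(dock), open(d_dock_hall)}
    → {at(dock), open(d_dock_hall), open(d_office_store)}
  through step 2 (move(office,dock)): drop {at(dock)}, keep {open(d_dock_hall), open(d_office_store)}, require {at(office), open(d_office_dock)}
    → {at(office), open(d_dock_hall), open(d_office_dock), open(d_office_store)}
  through step 1 (move(store,office)): drop {at(office)}, keep {open(d_dock_hall), open(d_office_dock), open(d_office_store)}, require {at(store), open(d_office_store)}
    → {at(store), open(d_dock_hall), open(d_office_dock), open(d_office_store)}

== RESULT ==
["at(store)", "open(d_dock_hall)", "open(d_office_dock)", "open(d_office_store)"]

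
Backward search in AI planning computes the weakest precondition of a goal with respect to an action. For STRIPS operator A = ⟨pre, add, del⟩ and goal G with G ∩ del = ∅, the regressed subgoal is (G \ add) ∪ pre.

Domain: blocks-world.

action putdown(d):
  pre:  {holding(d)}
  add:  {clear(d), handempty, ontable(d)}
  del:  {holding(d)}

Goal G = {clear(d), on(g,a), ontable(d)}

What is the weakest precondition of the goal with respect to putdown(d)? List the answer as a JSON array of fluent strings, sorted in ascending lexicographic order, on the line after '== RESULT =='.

Compute (G \ add) ∪ pre:
  G ∩ del = {}  (empty — regression defined)
  G \ add = {clear(d), on(g,a), ontable(d)} \ {clear(d), handempty, ontable(d)} = {on(g,a)}
  ∪ pre   = {on(g,a)} ∪ {holding(d)}
          = {holding(d), on(g,a)}

== RESULT ==
["holding(d)", "on(g,a)"]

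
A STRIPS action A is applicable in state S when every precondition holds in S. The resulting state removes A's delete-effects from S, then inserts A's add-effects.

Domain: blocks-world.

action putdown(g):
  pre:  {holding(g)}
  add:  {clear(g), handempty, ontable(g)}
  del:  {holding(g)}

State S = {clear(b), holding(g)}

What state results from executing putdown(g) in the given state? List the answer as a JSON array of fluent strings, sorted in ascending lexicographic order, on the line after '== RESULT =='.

Compute (S \ del) ∪ add:
  pre ⊆ S: {holding(g)} ⊆ S  — applicable
  S \ del = {clear(b)}
  ∪ add   = {clear(b), clear(g), handempty, ontable(g)}

== RESULT ==
["clear(b)", "clear(g)", "handempty", "ontable(g)"]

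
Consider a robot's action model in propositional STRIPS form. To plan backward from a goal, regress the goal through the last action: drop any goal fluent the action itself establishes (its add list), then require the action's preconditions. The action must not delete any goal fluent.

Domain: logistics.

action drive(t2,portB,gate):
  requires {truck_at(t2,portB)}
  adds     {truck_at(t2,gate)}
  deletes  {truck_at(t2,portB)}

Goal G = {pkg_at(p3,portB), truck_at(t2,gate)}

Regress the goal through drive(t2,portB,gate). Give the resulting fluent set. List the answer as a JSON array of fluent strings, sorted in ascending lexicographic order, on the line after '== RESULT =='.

Compute (G \ add) ∪ pre:
  G ∩ del = {}  (empty — regression defined)
  G \ add = {pkg_at(p3,portB), truck_at(t2,gate)} \ {truck_at(t2,gate)} = {pkg_at(p3,portB)}
  ∪ pre   = {pkg_at(p3,portB)} ∪ {truck_at(t2,portB)}
          = {pkg_at(p3,portB), truck_at(t2,portB)}

== RESULT ==
["pkg_at(p3,portB)", "truck_at(t2,portB)"]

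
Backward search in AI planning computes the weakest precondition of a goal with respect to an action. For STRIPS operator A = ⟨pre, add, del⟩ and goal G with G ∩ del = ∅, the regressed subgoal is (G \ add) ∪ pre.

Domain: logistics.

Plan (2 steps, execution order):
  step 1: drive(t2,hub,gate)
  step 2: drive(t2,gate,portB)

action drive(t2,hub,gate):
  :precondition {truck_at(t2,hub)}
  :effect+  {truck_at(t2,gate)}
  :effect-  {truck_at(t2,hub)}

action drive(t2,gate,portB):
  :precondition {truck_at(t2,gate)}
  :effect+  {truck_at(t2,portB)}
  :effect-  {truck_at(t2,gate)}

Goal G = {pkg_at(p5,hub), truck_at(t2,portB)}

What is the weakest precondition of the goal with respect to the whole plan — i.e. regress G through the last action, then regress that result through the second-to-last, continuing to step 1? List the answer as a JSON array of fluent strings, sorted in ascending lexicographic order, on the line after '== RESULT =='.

Work backward from the goal:
  through step 2 (drive(t2,gate,portB)): drop {truck_at(t2,portB)}, keep {pkg_at(p5,hub)}, require {truck_at(t2,gate)}
    → {pkg_at(p5,hub), truck_at(t2,gate)}
  through step 1 (drive(t2,hub,gate)): drop {truck_at(t2,gate)}, keep {pkg_at(p5,hub)}, require {truck_at(t2,hub)}
    → {pkg_at(p5,hub), truck_at(t2,hub)}

== RESULT ==
["pkg_at(p5,hub)", "truck_at(t2,hub)"]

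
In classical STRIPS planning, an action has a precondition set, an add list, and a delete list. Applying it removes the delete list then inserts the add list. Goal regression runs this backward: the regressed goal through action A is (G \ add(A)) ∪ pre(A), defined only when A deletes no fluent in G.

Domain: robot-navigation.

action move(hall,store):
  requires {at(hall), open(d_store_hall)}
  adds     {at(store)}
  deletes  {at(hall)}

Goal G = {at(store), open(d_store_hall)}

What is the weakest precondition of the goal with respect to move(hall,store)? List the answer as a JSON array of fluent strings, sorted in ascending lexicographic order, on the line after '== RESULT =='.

Compute (G \ add) ∪ pre:
  G ∩ del = {}  (empty — regression defined)
  G \ add = {at(store), open(d_store_hall)} \ {at(store)} = {open(d_store_hall)}
  ∪ pre   = {open(d_store_hall)} ∪ {at(hall), open(d_store_hall)}
          = {at(hall), open(d_store_hall)}

== RESULT ==
["at(hall)", "open(d_store_hall)"]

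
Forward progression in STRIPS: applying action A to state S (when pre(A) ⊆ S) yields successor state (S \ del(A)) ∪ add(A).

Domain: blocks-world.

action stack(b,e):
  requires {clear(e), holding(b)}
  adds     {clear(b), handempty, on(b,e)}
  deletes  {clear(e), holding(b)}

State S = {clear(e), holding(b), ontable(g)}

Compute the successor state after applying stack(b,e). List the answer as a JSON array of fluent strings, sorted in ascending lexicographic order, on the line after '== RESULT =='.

Progress:
  pre ⊆ S: {clear(e), holding(b)} ⊆ S  — applicable
  S \ del = {ontable(g)}
  ∪ add   = {clear(b), handempty, on(b,e), ontable(g)}

== RESULT ==
["clear(b)", "handempty", "on(b,e)", "ontable(g)"]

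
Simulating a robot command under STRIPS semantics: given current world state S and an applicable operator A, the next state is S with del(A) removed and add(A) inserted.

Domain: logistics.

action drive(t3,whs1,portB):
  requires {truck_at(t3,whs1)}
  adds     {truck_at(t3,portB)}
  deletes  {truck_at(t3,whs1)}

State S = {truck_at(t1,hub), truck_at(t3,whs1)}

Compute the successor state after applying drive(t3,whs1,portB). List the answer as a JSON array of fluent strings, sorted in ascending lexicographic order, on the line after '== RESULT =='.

Compute (S \ del) ∪ add:
  pre ⊆ S: {truck_at(t3,whs1)} ⊆ S  — applicable
  S \ del = {truck_at(t1,hub)}
  ∪ add   = {truck_at(t1,hub), truck_at(t3,portB)}

== RESULT ==
["truck_at(t1,hub)", "truck_at(t3,portB)"]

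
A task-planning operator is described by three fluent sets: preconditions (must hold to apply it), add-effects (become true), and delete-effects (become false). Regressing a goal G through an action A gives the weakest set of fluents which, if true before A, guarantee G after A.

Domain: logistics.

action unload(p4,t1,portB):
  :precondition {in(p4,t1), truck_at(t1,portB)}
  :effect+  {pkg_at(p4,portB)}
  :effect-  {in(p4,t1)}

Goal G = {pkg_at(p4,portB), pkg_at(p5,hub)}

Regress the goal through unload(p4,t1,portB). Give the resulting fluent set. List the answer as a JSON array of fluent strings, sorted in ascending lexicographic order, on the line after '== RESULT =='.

Regress:
  G ∩ del = {}  (empty — regression defined)
  G \ add = {pkg_at(p4,portB), pkg_at(p5,hub)} \ {pkg_at(p4,portB)} = {pkg_at(p5,hub)}
  ∪ pre   = {pkg_at(p5,hub)} ∪ {in(p4,t1), truck_at(t1,portB)}
          = {in(p4,t1), pkg_at(p5,hub), truck_at(t1,portB)}

== RESULT ==
["in(p4,t1)", "pkg_at(p5,hub)", "truck_at(t1,portB)"]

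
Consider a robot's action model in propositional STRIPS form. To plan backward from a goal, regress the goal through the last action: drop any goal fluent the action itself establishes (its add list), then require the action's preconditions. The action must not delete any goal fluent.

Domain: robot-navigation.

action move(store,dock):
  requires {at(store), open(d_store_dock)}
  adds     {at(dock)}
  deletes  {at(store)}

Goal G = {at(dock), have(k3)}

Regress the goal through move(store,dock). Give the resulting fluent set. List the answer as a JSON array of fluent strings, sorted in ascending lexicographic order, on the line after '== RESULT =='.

Compute (G \ add) ∪ pre:
  G ∩ del = {}  (empty — regression defined)
  G \ add = {at(dock), have(k3)} \ {at(dock)} = {have(k3)}
  ∪ pre   = {have(k3)} ∪ {at(store), open(d_store_dock)}
          = {at(store), have(k3), open(d_store_dock)}

== RESULT ==
["at(store)", "have(k3)", "open(d_store_dock)"]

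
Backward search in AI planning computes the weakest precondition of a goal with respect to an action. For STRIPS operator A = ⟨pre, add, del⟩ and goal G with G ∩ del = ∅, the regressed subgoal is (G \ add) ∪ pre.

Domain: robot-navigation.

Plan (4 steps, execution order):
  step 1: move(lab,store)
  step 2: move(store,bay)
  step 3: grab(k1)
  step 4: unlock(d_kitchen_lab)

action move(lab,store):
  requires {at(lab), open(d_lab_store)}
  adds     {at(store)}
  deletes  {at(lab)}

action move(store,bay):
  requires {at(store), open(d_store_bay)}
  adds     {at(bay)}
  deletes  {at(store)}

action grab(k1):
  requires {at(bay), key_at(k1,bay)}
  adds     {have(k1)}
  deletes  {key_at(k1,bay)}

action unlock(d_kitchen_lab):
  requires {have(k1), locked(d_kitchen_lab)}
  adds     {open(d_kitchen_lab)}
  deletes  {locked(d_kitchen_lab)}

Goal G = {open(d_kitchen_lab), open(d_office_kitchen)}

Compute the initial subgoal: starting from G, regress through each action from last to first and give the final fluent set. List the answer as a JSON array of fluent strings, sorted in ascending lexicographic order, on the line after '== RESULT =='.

Work backward from the goal:
  through step 4 (unlock(d_kitchen_lab)): drop {open(d_kitchen_lab)}, keep {open(d_office_kitchen)}, require {have(k1), locked(d_kitchen_lab)}
    → {have(k1), locked(d_kitchen_lab), open(d_office_kitchen)}
  through step 3 (grab(k1)): drop {have(k1)}, keep {locked(d_kitchen_lab), open(d_office_kitchen)}, require {at(bay), key_at(k1,bay)}
    → {at(bay), key_at(k1,bay), locked(d_kitchen_lab), open(d_office_kitchen)}
  through step 2 (move(store,bay)): drop {at(bay)}, keep {key_at(k1,bay), locked(d_kitchen_lab), open(d_office_kitchen)}, require {at(store), open(d_store_bay)}
    → {at(store), key_at(k1,bay), locked(d_kitchen_lab), open(d_office_kitchen), open(d_store_bay)}
  through step 1 (move(lab,store)): drop {at(store)}, keep {key_at(k1,bay), locked(d_kitchen_lab), open(d_office_kitchen), open(d_store_bay)}, require {at(lab), open(d_lab_store)}
    → {at(lab), key_at(k1,bay), locked(d_kitchen_lab), open(d_lab_store), open(d_office_kitchen), open(d_store_bay)}

== RESULT ==
["at(lab)", "key_at(k1,bay)", "locked(d_kitchen_lab)", "open(d_lab_store)", "open(d_office_kitchen)", "open(d_store_bay)"]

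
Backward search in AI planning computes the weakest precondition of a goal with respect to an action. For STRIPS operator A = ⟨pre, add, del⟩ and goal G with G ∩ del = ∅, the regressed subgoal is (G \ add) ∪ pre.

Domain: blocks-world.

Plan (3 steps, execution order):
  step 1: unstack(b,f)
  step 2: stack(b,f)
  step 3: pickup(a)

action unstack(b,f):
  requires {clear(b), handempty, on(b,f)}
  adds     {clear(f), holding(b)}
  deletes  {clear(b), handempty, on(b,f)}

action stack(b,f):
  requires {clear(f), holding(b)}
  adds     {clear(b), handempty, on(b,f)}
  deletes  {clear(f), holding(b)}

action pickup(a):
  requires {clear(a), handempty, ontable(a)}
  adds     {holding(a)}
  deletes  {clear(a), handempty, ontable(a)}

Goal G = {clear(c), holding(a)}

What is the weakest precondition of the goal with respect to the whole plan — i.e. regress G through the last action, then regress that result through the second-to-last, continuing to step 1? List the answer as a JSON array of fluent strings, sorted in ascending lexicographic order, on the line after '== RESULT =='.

Regress step by step:
  through step 3 (pickup(a)): drop {holding(a)}, keep {clear(c)}, require {clear(a), handempty, ontable(a)}
    → {clear(a), clear(c), handempty, ontable(a)}
  through step 2 (stack(b,f)): drop {handempty}, keep {clear(a), clear(c), ontable(a)}, require {clear(f), holding(b)}
    → {clear(a), clear(c), clear(f), holding(b), ontable(a)}
  through step 1 (unstack(b,f)): drop {clear(f), holding(b)}, keep {clear(a), clear(c), ontable(a)}, require {clear(b), handempty, on(b,f)}
    → {clear(a), clear(b), clear(c), handempty, on(b,f), ontable(a)}

== RESULT ==
["clear(a)", "clear(b)", "clear(c)", "handempty", "on(b,f)", "ontable(a)"]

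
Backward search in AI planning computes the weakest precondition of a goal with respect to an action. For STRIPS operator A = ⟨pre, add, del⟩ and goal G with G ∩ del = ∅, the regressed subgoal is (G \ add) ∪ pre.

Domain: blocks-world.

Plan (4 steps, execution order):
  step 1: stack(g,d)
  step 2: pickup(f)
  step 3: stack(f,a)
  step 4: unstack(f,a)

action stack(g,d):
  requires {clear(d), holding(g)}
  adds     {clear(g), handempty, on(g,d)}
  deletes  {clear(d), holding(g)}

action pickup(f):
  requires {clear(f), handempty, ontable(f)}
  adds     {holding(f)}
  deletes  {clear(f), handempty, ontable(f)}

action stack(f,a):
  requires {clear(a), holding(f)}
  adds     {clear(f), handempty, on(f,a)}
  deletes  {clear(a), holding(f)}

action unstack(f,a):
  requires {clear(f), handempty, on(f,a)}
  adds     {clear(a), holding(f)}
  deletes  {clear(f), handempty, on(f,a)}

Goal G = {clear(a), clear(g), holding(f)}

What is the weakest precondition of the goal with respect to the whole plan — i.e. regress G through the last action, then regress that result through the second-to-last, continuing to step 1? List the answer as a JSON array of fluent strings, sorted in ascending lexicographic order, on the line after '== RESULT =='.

Work backward from the goal:
  through step 4 (unstack(f,a)): drop {clear(a), holding(f)}, keep {clear(g)}, require {clear(f), handempty, on(f,a)}
    → {clear(f), clear(g), handempty, on(f,a)}
  through step 3 (stack(f,a)): drop {clear(f), handempty, on(f,a)}, keep {clear(g)}, require {clear(a), holding(f)}
    → {clear(a), clear(g), holding(f)}
  through step 2 (pickup(f)): drop {holding(f)}, keep {clear(a), clear(g)}, require {clear(f), handempty, ontable(f)}
    → {clear(a), clear(f), clear(g), handempty, ontable(f)}
  through step 1 (stack(g,d)): drop {clear(g), handempty}, keep {clear(a), clear(f), ontable(f)}, require {clear(d), holding(g)}
    → {clear(a), clear(d), clear(f), holding(g), ontable(f)}

== RESULT ==
["clear(a)", "clear(d)", "clear(f)", "holding(g)", "ontable(f)"]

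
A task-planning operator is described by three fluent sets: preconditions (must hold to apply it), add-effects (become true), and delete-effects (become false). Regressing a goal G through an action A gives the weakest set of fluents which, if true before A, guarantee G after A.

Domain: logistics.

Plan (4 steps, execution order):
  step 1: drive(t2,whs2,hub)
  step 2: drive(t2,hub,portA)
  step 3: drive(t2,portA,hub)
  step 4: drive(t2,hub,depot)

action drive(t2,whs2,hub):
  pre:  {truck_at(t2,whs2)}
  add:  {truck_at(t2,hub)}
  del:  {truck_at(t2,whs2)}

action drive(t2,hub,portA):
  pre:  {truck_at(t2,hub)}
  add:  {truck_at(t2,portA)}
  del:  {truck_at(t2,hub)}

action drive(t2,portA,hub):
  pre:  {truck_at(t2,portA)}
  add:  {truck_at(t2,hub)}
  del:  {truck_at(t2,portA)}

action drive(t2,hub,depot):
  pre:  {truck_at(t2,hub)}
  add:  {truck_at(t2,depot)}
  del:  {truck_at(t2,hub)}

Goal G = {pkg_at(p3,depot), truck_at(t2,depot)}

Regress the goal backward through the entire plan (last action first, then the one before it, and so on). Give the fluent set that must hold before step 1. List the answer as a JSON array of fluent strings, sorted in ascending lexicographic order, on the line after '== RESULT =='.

Regress step by step:
  through step 4 (drive(t2,hub,depot)): drop {truck_at(t2,depot)}, keep {pkg_at(p3,depot)}, require {truck_at(t2,hub)}
    → {pkg_at(p3,depot), truck_at(t2,hub)}
  through step 3 (drive(t2,portA,hub)): drop {truck_at(t2,hub)}, keep {pkg_at(p3,depot)}, require {truck_at(t2,portA)}
    → {pkg_at(p3,depot), truck_at(t2,portA)}
  through step 2 (drive(t2,hub,portA)): drop {truck_at(t2,portA)}, keep {pkg_at(p3,depot)}, require {truck_at(t2,hub)}
    → {pkg_at(p3,depot), truck_at(t2,hub)}
  through step 1 (drive(t2,whs2,hub)): drop {truck_at(t2,hub)}, keep {pkg_at(p3,depot)}, require {truck_at(t2,whs2)}
    → {pkg_at(p3,depot), truck_at(t2,whs2)}

== RESULT ==
["pkg_at(p3,depot)", "truck_at(t2,whs2)"]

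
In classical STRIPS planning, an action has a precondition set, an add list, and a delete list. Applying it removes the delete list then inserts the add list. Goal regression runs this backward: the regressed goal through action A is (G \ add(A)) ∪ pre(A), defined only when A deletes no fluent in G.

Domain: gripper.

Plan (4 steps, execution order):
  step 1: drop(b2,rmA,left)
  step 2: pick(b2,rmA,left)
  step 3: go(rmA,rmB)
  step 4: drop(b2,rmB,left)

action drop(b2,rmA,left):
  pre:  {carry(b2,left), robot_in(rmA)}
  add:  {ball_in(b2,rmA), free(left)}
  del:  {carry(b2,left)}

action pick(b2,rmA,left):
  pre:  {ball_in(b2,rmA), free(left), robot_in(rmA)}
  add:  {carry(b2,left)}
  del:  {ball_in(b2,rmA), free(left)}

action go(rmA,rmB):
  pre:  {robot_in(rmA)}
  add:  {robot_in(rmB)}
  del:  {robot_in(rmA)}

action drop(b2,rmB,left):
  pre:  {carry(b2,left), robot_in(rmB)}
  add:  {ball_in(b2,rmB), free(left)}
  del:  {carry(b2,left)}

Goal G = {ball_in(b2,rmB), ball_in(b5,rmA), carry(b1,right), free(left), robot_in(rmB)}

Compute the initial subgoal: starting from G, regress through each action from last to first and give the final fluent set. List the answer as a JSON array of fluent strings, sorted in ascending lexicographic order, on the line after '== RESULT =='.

Work backward from the goal:
  through step 4 (drop(b2,rmB,left)): drop {ball_in(b2,rmB), free(left)}, keep {ball_in(b5,rmA), carry(b1,right), robot_in(rmB)}, require {carry(b2,left), robot_in(rmB)}
    → {ball_in(b5,rmA), carry(b1,right), carry(b2,left), robot_in(rmB)}
  through step 3 (go(rmA,rmB)): drop {robot_in(rmB)}, keep {ball_in(b5,rmA), carry(b1,right), carry(b2,left)}, require {robot_in(rmA)}
    → {ball_in(b5,rmA), carry(b1,right), carry(b2,left), robot_in(rmA)}
  through step 2 (pick(b2,rmA,left)): drop {carry(b2,left)}, keep {ball_in(b5,rmA), carry(b1,right), robot_in(rmA)}, require {ball_in(b2,rmA), free(left), robot_in(rmA)}
    → {ball_in(b2,rmA), ball_in(b5,rmA), carry(b1,right), free(left), robot_in(rmA)}
  through step 1 (drop(b2,rmA,left)): drop {ball_in(b2,rmA), free(left)}, keep {ball_in(b5,rmA), carry(b1,right), robot_in(rmA)}, require {carry(b2,left), robot_in(rmA)}
    → {ball_in(b5,rmA), carry(b1,right), carry(b2,left), robot_in(rmA)}

== RESULT ==
["ball_in(b5,rmA)", "carry(b1,right)", "carry(b2,left)", "robot_in(rmA)"]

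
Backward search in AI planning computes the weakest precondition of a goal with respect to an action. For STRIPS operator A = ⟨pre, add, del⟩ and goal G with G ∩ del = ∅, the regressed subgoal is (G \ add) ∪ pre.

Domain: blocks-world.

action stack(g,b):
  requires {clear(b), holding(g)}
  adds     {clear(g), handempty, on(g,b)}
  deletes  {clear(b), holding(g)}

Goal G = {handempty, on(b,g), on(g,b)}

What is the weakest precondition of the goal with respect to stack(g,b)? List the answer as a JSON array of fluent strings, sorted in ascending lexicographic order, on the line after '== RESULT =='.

Compute (G \ add) ∪ pre:
  G ∩ del = {}  (empty — regression defined)
  G \ add = {handempty, on(b,g), on(g,b)} \ {clear(g), handempty, on(g,b)} = {on(b,g)}
  ∪ pre   = {on(b,g)} ∪ {clear(b), holding(g)}
          = {clear(b), holding(g), on(b,g)}

== RESULT ==
["clear(b)", "holding(g)", "on(b,g)"]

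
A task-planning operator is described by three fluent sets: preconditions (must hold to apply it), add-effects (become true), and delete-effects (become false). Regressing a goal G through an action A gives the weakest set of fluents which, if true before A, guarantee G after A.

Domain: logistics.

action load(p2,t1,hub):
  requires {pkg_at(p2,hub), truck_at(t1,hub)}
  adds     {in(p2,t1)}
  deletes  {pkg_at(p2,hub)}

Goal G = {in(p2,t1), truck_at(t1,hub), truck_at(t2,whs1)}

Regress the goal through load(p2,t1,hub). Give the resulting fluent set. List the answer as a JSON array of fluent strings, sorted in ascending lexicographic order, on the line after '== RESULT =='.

Regress:
  G ∩ del = {}  (empty — regression defined)
  G \ add = {in(p2,t1), truck_at(t1,hub), truck_at(t2,whs1)} \ {in(p2,t1)} = {truck_at(t1,hub), truck_at(t2,whs1)}
  ∪ pre   = {truck_at(t1,hub), truck_at(t2,whs1)} ∪ {pkg_at(p2,hub), truck_at(t1,hub)}
          = {pkg_at(p2,hub), truck_at(t1,hub), truck_at(t2,whs1)}

== RESULT ==
["pkg_at(p2,hub)", "truck_at(t1,hub)", "truck_at(t2,whs1)"]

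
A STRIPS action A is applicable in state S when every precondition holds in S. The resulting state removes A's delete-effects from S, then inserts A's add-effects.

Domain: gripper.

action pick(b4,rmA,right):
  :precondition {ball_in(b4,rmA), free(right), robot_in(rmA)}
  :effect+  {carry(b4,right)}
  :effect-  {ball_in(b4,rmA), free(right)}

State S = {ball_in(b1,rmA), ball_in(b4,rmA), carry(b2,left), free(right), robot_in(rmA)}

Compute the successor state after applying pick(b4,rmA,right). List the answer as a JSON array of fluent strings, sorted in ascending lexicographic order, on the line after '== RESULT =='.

Compute (S \ del) ∪ add:
  pre ⊆ S: {ball_in(b4,rmA), free(right), robot_in(rmA)} ⊆ S  — applicable
  S \ del = {ball_in(b1,rmA), carry(b2,left), robot_in(rmA)}
  ∪ add   = {ball_in(b1,rmA), carry(b2,left), carry(b4,right), robot_in(rmA)}

== RESULT ==
["ball_in(b1,rmA)", "carry(b2,left)", "carry(b4,right)", "robot_in(rmA)"]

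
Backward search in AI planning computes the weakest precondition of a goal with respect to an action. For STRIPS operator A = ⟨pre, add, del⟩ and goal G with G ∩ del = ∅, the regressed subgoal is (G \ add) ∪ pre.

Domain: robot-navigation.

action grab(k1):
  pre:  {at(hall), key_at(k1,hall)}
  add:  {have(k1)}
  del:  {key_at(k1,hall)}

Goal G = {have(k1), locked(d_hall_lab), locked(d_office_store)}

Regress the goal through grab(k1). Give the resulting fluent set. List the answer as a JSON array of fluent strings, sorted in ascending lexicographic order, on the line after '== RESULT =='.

Regress:
  G ∩ del = {}  (empty — regression defined)
  G \ add = {have(k1), locked(d_hall_lab), locked(d_office_store)} \ {have(k1)} = {locked(d_hall_lab), locked(d_office_store)}
  ∪ pre   = {locked(d_hall_lab), locked(d_office_store)} ∪ {at(hall), key_at(k1,hall)}
          = {at(hall), key_at(k1,hall), locked(d_hall_lab), locked(d_office_store)}

== RESULT ==
["at(hall)", "key_at(k1,hall)", "locked(d_hall_lab)", "locked(d_office_store)"]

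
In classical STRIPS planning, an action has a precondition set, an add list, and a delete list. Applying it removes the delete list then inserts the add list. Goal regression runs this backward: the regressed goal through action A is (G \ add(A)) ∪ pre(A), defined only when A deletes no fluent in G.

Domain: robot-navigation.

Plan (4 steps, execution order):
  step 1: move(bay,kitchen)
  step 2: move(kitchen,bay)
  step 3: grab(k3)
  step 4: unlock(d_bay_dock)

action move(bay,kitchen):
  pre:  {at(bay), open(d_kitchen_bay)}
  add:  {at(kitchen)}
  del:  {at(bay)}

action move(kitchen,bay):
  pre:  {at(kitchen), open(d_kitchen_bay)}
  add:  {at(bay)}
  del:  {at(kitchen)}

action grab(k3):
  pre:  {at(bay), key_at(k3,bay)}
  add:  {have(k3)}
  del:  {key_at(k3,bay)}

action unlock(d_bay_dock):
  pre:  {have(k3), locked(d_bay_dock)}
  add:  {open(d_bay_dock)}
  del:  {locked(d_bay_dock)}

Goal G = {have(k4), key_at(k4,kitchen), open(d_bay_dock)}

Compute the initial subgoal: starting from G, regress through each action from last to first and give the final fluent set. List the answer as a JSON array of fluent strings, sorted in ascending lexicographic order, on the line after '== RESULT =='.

Regress step by step:
  through step 4 (unlock(d_bay_dock)): drop {open(d_bay_dock)}, keep {have(k4), key_at(k4,kitchen)}, require {have(k3), locked(d_bay_dock)}
    → {have(k3), have(k4), key_at(k4,kitchen), locked(d_bay_dock)}
  through step 3 (grab(k3)): drop {have(k3)}, keep {have(k4), key_at(k4,kitchen), locked(d_bay_dock)}, require {at(bay), key_at(k3,bay)}
    → {at(bay), have(k4), key_at(k3,bay), key_at(k4,kitchen), locked(d_bay_dock)}
  through step 2 (move(kitchen,bay)): drop {at(bay)}, keep {have(k4), key_at(k3,bay), key_at(k4,kitchen), locked(d_bay_dock)}, require {at(kitchen), open(d_kitchen_bay)}
    → {at(kitchen), have(k4), key_at(k3,bay), key_at(k4,kitchen), locked(d_bay_dock), open(d_kitchen_bay)}
  through step 1 (move(bay,kitchen)): drop {at(kitchen)}, keep {have(k4), key_at(k3,bay), key_at(k4,kitchen), locked(d_bay_dock), open(d_kitchen_bay)}, require {at(bay), open(d_kitchen_bay)}
    → {at(bay), have(k4), key_at(k3,bay), key_at(k4,kitchen), locked(d_bay_dock), open(d_kitchen_bay)}

== RESULT ==
["at(bay)", "have(k4)", "key_at(k3,bay)", "key_at(k4,kitchen)", "locked(d_bay_dock)", "open(d_kitchen_bay)"]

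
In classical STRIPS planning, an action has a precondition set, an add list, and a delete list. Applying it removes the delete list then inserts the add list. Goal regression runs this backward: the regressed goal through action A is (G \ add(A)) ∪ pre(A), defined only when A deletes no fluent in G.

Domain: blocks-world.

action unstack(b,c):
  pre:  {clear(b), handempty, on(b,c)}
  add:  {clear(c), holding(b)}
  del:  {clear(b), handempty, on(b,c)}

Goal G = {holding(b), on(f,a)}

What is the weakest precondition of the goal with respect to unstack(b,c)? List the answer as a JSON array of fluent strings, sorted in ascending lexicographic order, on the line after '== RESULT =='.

Compute (G \ add) ∪ pre:
  G ∩ del = {}  (empty — regression defined)
  G \ add = {holding(b), on(f,a)} \ {clear(c), holding(b)} = {on(f,a)}
  ∪ pre   = {on(f,a)} ∪ {clear(b), handempty, on(b,c)}
          = {clear(b), handempty, on(b,c), on(f,a)}

== RESULT ==
["clear(b)", "handempty", "on(b,c)", "on(f,a)"]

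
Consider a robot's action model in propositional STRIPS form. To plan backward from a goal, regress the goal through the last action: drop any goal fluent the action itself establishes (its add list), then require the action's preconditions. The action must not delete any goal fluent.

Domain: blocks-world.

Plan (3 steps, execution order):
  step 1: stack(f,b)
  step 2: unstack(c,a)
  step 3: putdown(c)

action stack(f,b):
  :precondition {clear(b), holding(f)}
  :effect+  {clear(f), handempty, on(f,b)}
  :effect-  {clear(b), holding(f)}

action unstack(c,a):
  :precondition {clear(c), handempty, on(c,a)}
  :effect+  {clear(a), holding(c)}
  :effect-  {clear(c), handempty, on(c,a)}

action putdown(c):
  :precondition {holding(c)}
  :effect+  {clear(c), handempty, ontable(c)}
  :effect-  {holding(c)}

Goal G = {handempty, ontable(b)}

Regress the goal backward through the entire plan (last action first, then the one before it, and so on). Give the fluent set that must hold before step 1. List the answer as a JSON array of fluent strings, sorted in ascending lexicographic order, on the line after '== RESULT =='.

Regress step by step:
  through step 3 (putdown(c)): drop {handempty}, keep {ontable(b)}, require {holding(c)}
    → {holding(c), ontable(b)}
  through step 2 (unstack(c,a)): drop {holding(c)}, keep {ontable(b)}, require {clear(c), handempty, on(c,a)}
    → {clear(c), handempty, on(c,a), ontable(b)}
  through step 1 (stack(f,b)): drop {handempty}, keep {clear(c), on(c,a), ontable(b)}, require {clear(b), holding(f)}
    → {clear(b), clear(c), holding(f), on(c,a), ontable(b)}

== RESULT ==
["clear(b)", "clear(c)", "holding(f)", "on(c,a)", "ontable(b)"]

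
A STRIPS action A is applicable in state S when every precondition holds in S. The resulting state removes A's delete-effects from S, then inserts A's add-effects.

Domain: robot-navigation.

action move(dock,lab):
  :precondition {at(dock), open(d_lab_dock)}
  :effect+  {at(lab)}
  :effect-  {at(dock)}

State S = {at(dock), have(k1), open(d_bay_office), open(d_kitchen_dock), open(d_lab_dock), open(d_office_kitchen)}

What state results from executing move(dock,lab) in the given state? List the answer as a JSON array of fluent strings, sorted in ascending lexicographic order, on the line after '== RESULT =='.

Compute (S \ del) ∪ add:
  pre ⊆ S: {at(dock), open(d_lab_dock)} ⊆ S  — applicable
  S \ del = {have(k1), open(d_bay_office), open(d_kitchen_dock), open(d_lab_dock), open(d_office_kitchen)}
  ∪ add   = {at(lab), have(k1), open(d_bay_office), open(d_kitchen_dock), open(d_lab_dock), open(d_office_kitchen)}

== RESULT ==
["at(lab)", "have(k1)", "open(d_bay_office)", "open(d_kitchen_dock)", "open(d_lab_dock)", "open(d_office_kitchen)"]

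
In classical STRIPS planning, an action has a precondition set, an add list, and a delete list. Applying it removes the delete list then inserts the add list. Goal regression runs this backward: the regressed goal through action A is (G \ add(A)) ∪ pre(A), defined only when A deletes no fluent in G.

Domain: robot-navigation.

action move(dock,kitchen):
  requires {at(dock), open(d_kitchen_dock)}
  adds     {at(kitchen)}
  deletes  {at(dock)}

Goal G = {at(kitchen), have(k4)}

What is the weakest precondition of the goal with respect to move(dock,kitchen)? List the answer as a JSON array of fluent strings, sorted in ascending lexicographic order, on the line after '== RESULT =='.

Compute (G \ add) ∪ pre:
  G ∩ del = {}  (empty — regression defined)
  G \ add = {at(kitchen), have(k4)} \ {at(kitchen)} = {have(k4)}
  ∪ pre   = {have(k4)} ∪ {at(dock), open(d_kitchen_dock)}
          = {at(dock), have(k4), open(d_kitchen_dock)}

== RESULT ==
["at(dock)", "have(k4)", "open(d_kitchen_dock)"]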